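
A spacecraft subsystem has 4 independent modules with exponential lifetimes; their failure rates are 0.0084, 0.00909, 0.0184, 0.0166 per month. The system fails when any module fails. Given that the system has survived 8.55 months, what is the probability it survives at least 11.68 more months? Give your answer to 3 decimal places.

Time to first failure ~ Exp(Σλ) with Σλ = 0.05249.
By memorylessness, P(T > 8.55+11.68 | T > 8.55) = P(T > 11.68) = e^(−0.05249·11.68) ≈ 0.542.

0.542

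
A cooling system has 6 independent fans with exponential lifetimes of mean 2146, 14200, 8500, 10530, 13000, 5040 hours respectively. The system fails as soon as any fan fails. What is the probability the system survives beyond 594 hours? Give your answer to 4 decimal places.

0.5442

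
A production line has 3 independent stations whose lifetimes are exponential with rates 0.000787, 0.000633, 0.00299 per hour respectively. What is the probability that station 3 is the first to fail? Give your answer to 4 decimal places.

0.6780

The time to first failure is exponential with rate Σλ = 0.000787 + 0.000633 + 0.00299 = 0.00441.
P(station 3 first) = λ_3/Σλ = 0.00299/0.00441 ≈ 0.6780.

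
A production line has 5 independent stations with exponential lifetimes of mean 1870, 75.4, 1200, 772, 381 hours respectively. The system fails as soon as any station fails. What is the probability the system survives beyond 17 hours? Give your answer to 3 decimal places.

The first failure time is exponential with rate Σλ_i = 1/1870 + 1/75.4 + 1/1200 + 1/772 + 1/381 = 0.0185507 per hour.
P(min > 17) = e^(−0.0185507·17) = e^(−0.31536) ≈ 0.730.

0.730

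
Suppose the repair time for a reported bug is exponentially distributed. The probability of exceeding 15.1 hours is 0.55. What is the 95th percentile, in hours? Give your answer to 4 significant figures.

e^(−λ·15.1) = 0.55 ⇒ λ = −ln(0.55)/15.1 = 0.0395919.
95th percentile: 1 − e^(−λt) = 0.95, t = −ln(0.05)/λ = 75.6654 hours.

75.67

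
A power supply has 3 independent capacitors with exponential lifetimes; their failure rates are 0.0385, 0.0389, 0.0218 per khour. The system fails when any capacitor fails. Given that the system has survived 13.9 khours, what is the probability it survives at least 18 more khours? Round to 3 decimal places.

0.168

Time to first failure ~ Exp(Σλ) with Σλ = 0.0992.
By memorylessness, P(T > 13.9+18 | T > 13.9) = P(T > 18) = e^(−0.0992·18) ≈ 0.168.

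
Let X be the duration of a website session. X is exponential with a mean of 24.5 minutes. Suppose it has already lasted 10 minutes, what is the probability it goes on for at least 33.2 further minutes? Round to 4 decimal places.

The rate is λ = 1/24.5 = 0.0408163 per minute.
P(X > s+t | X > s) = e^(−λ(s+t))/e^(−λs) = e^(−λt), independent of s = 10.
P(X > 33.2) = e^(−1.3551) ≈ 0.2579.

0.2579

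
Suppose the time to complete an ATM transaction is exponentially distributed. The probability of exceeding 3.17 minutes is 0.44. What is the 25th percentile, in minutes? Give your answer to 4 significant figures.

e^(−λ·3.17) = 0.44 ⇒ λ = −ln(0.44)/3.17 = 0.258984.
25th percentile: 1 − e^(−λt) = 0.25, t = −ln(0.75)/λ = 1.11081 minutes.

1.111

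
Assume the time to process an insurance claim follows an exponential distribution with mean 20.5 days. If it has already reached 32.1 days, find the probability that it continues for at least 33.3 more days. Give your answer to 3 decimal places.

The rate is λ = 1/20.5 = 0.0487805 per day.
By the memoryless property, P(X > 32.1+33.3 | X > 32.1) = P(X > 33.3).
P(X > 33.3) = e^(−1.6244) ≈ 0.197.

0.197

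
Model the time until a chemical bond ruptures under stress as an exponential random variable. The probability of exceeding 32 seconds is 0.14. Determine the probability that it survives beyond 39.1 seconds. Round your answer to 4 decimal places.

0.0905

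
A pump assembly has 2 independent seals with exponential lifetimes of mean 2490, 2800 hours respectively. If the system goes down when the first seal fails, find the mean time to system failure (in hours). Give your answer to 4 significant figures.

The first failure time is exponential with rate Σλ_i = 1/2490 + 1/2800 = 0.000758749 per hour.
E[min] = 1/Σλ = 1/0.000758749 = 1317.96 hours.

1318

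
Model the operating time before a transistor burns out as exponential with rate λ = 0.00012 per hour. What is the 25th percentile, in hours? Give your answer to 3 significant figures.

2400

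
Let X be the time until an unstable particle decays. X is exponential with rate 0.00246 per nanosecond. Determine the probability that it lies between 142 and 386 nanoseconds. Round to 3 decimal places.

P(142 < X < 386) = e^(−λ·142) − e^(−λ·386) = 0.70517 − 0.38691 ≈ 0.318.

0.318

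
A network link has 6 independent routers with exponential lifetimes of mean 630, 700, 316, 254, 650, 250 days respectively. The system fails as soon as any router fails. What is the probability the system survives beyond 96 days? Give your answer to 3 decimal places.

0.222

The first failure time is exponential with rate Σλ_i = 1/630 + 1/700 + 1/316 + 1/254 + 1/650 + 1/250 = 0.0156559 per day.
P(min > 96) = e^(−0.0156559·96) = e^(−1.503) ≈ 0.222.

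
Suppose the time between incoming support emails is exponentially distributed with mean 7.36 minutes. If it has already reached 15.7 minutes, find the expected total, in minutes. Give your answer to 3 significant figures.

23.1

The rate is λ = 1/7.36 = 0.13587 per minute.
By memorylessness, E[X | X > 15.7] = 15.7 + 1/λ = 15.7 + 7.36 = 23.06 minutes.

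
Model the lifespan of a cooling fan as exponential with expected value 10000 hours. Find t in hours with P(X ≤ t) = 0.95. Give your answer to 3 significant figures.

30000

The rate is λ = 1/10000 = 0.0001 per hour.
Set 1 − e^(−λt) = 0.95, so t = −ln(0.05)/λ = 2.9957/0.0001 ≈ 29957.3 hours.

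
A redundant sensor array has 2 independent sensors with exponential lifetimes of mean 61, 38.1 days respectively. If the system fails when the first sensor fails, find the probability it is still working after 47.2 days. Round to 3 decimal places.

The first failure time is exponential with rate Σλ_i = 1/61 + 1/38.1 = 0.0426402 per day.
P(min > 47.2) = e^(−0.0426402·47.2) = e^(−2.0126) ≈ 0.134.

0.134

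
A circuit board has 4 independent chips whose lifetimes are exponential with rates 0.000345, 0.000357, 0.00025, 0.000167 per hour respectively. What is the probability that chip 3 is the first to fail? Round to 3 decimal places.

0.223

The time to first failure is exponential with rate Σλ = 0.000345 + 0.000357 + 0.00025 + 0.000167 = 0.001119.
P(chip 3 first) = λ_3/Σλ = 0.00025/0.001119 ≈ 0.223.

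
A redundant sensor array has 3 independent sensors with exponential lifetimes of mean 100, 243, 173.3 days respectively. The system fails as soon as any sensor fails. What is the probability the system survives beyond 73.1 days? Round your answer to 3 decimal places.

0.234

The first failure time is exponential with rate Σλ_i = 1/100 + 1/243 + 1/173.3 = 0.0198856 per day.
P(min > 73.1) = e^(−0.0198856·73.1) = e^(−1.4536) ≈ 0.234.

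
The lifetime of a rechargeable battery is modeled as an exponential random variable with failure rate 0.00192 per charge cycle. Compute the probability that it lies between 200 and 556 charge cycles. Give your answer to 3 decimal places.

P(200 < X < 556) = e^(−λ·200) − e^(−λ·556) = 0.68113 − 0.34386 ≈ 0.337.

0.337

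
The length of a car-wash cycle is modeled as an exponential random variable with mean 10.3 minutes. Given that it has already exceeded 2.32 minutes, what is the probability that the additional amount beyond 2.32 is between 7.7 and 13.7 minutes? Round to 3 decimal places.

The rate is λ = 1/10.3 = 0.0970874 per minute.
Memoryless: the residual past 2.32 is again Exp(λ).
P(7.7 < residual < 13.7) = e^(−λ·7.7) − e^(−λ·13.7) = 0.47351 − 0.26445 ≈ 0.209.

0.209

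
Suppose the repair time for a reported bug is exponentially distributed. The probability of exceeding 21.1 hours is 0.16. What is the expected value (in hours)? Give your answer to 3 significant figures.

11.5

e^(−λ·21.1) = 0.16 ⇒ λ = −ln(0.16)/21.1 = 0.0868522.
Mean = 1/λ = 11.5138 hours.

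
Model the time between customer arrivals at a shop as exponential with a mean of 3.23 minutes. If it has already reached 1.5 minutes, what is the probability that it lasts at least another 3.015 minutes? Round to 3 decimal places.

The rate is λ = 1/3.23 = 0.309598 per minute.
P(X > s+t | X > s) = e^(−λ(s+t))/e^(−λs) = e^(−λt), independent of s = 1.5.
P(X > 3.015) = e^(−0.93344) ≈ 0.393.

0.393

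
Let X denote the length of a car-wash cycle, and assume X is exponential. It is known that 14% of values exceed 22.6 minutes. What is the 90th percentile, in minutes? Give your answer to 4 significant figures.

e^(−λ·22.6) = 0.14 ⇒ λ = −ln(0.14)/22.6 = 0.0869961.
90th percentile: 1 − e^(−λt) = 0.9, t = −ln(0.1)/λ = 26.4677 minutes.

26.47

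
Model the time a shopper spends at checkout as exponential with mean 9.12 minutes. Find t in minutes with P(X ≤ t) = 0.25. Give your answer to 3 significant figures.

The rate is λ = 1/9.12 = 0.109649 per minute.
Set 1 − e^(−λt) = 0.25, so t = −ln(0.75)/λ = 0.28768/0.109649 ≈ 2.62366 minutes.

2.62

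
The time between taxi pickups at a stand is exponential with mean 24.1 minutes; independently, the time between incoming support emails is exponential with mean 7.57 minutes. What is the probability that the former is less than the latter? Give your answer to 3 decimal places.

λ_1 = 1/24.1 = 0.0414938, λ_2 = 1/7.57 = 0.1321.
For independent exponentials, P(the former < the latter) = λ_1/(λ_1+λ_2) = 0.0414938/0.173594 ≈ 0.239.

0.239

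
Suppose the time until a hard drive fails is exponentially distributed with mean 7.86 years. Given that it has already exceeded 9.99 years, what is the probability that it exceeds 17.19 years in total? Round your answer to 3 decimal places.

0.400

The rate is λ = 1/7.86 = 0.127226 per year.
The exponential is memoryless, so the remaining time is again Exp(λ): the condition X > 9.99 is irrelevant.
P(X > 7.2) = e^(−0.91603) ≈ 0.400.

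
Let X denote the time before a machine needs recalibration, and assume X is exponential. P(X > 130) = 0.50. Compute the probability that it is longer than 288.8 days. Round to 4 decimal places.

0.2144

e^(−λ·130) = 0.50 ⇒ λ = −ln(0.50)/130 = 0.0053319.
P(X > 288.8) = e^(−0.0053319·288.8) = e^(−1.5399) ≈ 0.2144.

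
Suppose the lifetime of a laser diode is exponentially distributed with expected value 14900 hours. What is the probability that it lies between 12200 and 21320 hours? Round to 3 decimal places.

0.202

The rate is λ = 1/14900 = 0.0000671141 per hour.
P(12200 < X < 21320) = e^(−λ·12200) − e^(−λ·21320) = 0.44096 − 0.23910 ≈ 0.202.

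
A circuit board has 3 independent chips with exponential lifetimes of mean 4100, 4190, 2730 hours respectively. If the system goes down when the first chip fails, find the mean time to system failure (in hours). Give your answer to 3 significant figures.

1180

The first failure time is exponential with rate Σλ_i = 1/4100 + 1/4190 + 1/2730 = 0.000848866 per hour.
E[min] = 1/Σλ = 1/0.000848866 = 1178.04 hours.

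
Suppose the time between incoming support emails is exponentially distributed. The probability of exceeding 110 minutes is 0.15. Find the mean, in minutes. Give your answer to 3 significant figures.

58.0

e^(−λ·110) = 0.15 ⇒ λ = −ln(0.15)/110 = 0.0172465.
Mean = 1/λ = 57.9826 minutes.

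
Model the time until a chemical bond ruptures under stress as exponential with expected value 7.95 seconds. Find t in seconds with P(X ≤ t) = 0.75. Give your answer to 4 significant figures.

The rate is λ = 1/7.95 = 0.125786 per second.
Set 1 − e^(−λt) = 0.75, so t = −ln(0.25)/λ = 1.3863/0.125786 ≈ 11.021 seconds.

11.02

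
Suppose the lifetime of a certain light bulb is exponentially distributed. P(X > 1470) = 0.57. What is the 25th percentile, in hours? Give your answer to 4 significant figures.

752.3

e^(−λ·1470) = 0.57 ⇒ λ = −ln(0.57)/1470 = 0.000382394.
25th percentile: 1 − e^(−λt) = 0.25, t = −ln(0.75)/λ = 752.319 hours.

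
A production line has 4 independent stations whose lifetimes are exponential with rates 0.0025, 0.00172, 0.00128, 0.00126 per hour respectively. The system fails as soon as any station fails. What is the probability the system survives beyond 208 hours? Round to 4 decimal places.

0.2451

The time to first failure is exponential with rate Σλ = 0.0025 + 0.00172 + 0.00128 + 0.00126 = 0.00676.
P(min > 208) = e^(−0.00676·208) = e^(−1.4061) ≈ 0.2451.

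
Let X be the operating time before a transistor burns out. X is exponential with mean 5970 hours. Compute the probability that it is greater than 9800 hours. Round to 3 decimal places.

0.194

The rate is λ = 1/5970 = 0.000167504 per hour.
P(X > 9800) = e^(−λ·9800) = e^(−1.6415) ≈ 0.194.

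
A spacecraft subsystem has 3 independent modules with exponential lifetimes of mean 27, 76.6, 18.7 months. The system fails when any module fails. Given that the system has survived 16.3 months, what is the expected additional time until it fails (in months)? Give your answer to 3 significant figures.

First-failure rate Σλ = 1/27 + 1/76.6 + 1/18.7 = 0.103568.
By memorylessness the expected residual is 1/Σλ = 9.65551 months, regardless of the 16.3 already elapsed.

9.66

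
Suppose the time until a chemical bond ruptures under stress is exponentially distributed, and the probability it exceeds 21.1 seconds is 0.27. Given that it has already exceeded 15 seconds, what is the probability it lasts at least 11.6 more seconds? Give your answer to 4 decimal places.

From e^(−λ·21.1) = 0.27, λ = −ln(0.27)/21.1 = 0.0620537.
Memoryless: P(X > 15+11.6 | X > 15) = P(X > 11.6) = e^(−0.0620537·11.6) ≈ 0.4868.

0.4868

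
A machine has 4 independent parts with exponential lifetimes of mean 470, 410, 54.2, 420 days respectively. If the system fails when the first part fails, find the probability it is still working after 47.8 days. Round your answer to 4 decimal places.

The first failure time is exponential with rate Σλ_i = 1/470 + 1/410 + 1/54.2 + 1/420 = 0.0253978 per day.
P(min > 47.8) = e^(−0.0253978·47.8) = e^(−1.214) ≈ 0.2970.

0.2970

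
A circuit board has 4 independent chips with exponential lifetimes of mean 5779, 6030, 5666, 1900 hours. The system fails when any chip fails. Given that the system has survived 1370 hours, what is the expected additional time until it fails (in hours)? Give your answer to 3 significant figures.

First-failure rate Σλ = 1/5779 + 1/6030 + 1/5666 + 1/1900 = 0.00104168.
By memorylessness the expected residual is 1/Σλ = 959.983 hours, regardless of the 1370 already elapsed.

960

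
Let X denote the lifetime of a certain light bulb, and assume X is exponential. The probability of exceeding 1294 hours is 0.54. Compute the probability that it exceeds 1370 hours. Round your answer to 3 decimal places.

0.521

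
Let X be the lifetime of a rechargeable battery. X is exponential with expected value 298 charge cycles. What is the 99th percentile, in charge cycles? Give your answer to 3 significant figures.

The rate is λ = 1/298 = 0.0033557 per charge cycle.
Set 1 − e^(−λt) = 0.99, so t = −ln(0.01)/λ = 4.6052/0.0033557 ≈ 1372.34 charge cycles.

1370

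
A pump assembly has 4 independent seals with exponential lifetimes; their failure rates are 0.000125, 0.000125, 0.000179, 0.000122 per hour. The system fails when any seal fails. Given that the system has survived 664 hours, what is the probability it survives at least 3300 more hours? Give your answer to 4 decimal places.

0.1623

Time to first failure ~ Exp(Σλ) with Σλ = 0.000551.
By memorylessness, P(T > 664+3300 | T > 664) = P(T > 3300) = e^(−0.000551·3300) ≈ 0.1623.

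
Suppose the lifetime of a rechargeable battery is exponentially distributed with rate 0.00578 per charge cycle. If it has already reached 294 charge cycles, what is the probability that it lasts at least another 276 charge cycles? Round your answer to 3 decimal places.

P(X > s+t | X > s) = e^(−λ(s+t))/e^(−λs) = e^(−λt), independent of s = 294.
P(X > 276) = e^(−1.5953) ≈ 0.203.

0.203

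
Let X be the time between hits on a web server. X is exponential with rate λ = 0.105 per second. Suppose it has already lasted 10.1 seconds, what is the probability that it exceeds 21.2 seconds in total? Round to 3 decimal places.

0.312

P(X > s+t | X > s) = e^(−λ(s+t))/e^(−λs) = e^(−λt), independent of s = 10.1.
P(X > 11.1) = e^(−1.1655) ≈ 0.312.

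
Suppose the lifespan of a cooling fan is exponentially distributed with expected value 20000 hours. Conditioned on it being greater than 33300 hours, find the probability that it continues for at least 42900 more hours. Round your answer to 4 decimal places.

0.1171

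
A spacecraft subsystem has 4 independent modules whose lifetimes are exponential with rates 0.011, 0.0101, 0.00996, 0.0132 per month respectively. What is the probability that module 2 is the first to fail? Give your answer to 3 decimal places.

0.228

The time to first failure is exponential with rate Σλ = 0.011 + 0.0101 + 0.00996 + 0.0132 = 0.04426.
P(module 2 first) = λ_2/Σλ = 0.0101/0.04426 ≈ 0.228.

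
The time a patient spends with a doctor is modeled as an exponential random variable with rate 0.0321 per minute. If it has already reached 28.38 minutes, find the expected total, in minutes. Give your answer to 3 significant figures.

By memorylessness, E[X | X > 28.38] = 28.38 + 1/λ = 28.38 + 31.1526 = 59.5326 minutes.

59.5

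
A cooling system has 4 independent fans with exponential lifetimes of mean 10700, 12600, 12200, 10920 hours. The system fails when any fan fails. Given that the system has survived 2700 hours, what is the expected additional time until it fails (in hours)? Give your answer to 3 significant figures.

2890

First-failure rate Σλ = 1/10700 + 1/12600 + 1/12200 + 1/10920 = 0.000346365.
By memorylessness the expected residual is 1/Σλ = 2887.13 hours, regardless of the 2700 already elapsed.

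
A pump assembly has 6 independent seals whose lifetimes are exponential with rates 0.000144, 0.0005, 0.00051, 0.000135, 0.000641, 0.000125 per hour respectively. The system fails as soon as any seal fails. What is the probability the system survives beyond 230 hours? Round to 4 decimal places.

The time to first failure is exponential with rate Σλ = 0.000144 + 0.0005 + 0.00051 + 0.000135 + 0.000641 + 0.000125 = 0.002055.
P(min > 230) = e^(−0.002055·230) = e^(−0.47265) ≈ 0.6233.

0.6233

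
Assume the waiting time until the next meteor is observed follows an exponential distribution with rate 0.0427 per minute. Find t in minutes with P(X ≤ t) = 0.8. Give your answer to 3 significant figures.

Set 1 − e^(−λt) = 0.8, so t = −ln(0.2)/λ = 1.6094/0.0427 ≈ 37.6918 minutes.

37.7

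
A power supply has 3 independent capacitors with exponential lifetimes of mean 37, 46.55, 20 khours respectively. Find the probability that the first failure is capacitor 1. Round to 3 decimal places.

Rates: λ_i = 1/mean_i → 0.027027, 0.0214823, 0.05; Σλ = 0.0985093.
P(capacitor 1 first) = λ_1/Σλ = 0.027027/0.0985093 ≈ 0.274.

0.274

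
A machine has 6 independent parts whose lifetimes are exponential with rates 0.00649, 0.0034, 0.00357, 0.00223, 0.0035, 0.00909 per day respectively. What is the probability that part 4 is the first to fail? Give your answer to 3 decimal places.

0.079

The time to first failure is exponential with rate Σλ = 0.00649 + 0.0034 + 0.00357 + 0.00223 + 0.0035 + 0.00909 = 0.02828.
P(part 4 first) = λ_4/Σλ = 0.00223/0.02828 ≈ 0.079.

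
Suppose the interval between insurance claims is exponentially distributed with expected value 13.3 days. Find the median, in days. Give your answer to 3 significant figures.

9.22

The rate is λ = 1/13.3 = 0.075188 per day.
Set 1 − e^(−λt) = 0.5, so t = −ln(0.5)/λ = 0.69315/0.075188 ≈ 9.21886 days.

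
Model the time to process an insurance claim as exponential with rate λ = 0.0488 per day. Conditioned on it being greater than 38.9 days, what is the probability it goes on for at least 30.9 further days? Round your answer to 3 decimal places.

0.221

P(X > s+t | X > s) = e^(−λ(s+t))/e^(−λs) = e^(−λt), independent of s = 38.9.
P(X > 30.9) = e^(−1.5079) ≈ 0.221.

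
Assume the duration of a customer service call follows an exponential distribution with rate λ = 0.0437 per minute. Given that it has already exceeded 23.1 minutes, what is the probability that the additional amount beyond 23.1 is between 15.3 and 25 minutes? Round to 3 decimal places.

0.177

Memoryless: the residual past 23.1 is again Exp(λ).
P(15.3 < residual < 25) = e^(−λ·15.3) − e^(−λ·25) = 0.51242 − 0.33538 ≈ 0.177.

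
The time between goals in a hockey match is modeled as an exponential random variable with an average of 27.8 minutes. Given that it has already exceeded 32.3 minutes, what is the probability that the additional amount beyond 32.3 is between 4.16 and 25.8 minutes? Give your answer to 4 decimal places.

The rate is λ = 1/27.8 = 0.0359712 per minute.
Memoryless: the residual past 32.3 is again Exp(λ).
P(4.16 < residual < 25.8) = e^(−λ·4.16) − e^(−λ·25.8) = 0.86102 − 0.39532 ≈ 0.4657.

0.4657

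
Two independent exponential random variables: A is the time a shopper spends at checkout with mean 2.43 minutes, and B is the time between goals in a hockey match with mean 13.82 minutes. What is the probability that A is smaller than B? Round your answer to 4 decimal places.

λ_1 = 1/2.43 = 0.411523, λ_2 = 1/13.82 = 0.0723589.
For independent exponentials, P(A < B) = λ_1/(λ_1+λ_2) = 0.411523/0.483882 ≈ 0.8505.

0.8505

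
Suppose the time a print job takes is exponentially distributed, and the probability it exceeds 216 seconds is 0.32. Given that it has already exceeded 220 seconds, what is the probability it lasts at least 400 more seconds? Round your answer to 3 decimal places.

From e^(−λ·216) = 0.32, λ = −ln(0.32)/216 = 0.00527516.
Memoryless: P(X > 220+400 | X > 220) = P(X > 400) = e^(−0.00527516·400) ≈ 0.121.

0.121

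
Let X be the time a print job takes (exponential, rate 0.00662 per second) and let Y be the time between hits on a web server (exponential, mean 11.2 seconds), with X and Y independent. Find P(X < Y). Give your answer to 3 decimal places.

0.069

λ_1 = 0.00662, λ_2 = 1/11.2 = 0.0892857.
For independent exponentials, P(X < Y) = λ_1/(λ_1+λ_2) = 0.00662/0.0959057 ≈ 0.069.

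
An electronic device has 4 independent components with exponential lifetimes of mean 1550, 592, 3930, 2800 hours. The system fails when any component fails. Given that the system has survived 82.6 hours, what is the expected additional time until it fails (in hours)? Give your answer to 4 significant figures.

First-failure rate Σλ = 1/1550 + 1/592 + 1/3930 + 1/2800 = 0.00294595.
By memorylessness the expected residual is 1/Σλ = 339.45 hours, regardless of the 82.6 already elapsed.

339.4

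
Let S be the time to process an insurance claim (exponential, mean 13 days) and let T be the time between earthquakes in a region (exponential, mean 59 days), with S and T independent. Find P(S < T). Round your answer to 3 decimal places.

0.819

λ_1 = 1/13 = 0.0769231, λ_2 = 1/59 = 0.0169492.
For independent exponentials, P(S < T) = λ_1/(λ_1+λ_2) = 0.0769231/0.0938722 ≈ 0.819.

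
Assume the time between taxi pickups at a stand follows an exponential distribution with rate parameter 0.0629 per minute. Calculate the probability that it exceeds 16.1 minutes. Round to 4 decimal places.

P(X > 16.1) = e^(−λ·16.1) = e^(−1.0127) ≈ 0.3632.

0.3632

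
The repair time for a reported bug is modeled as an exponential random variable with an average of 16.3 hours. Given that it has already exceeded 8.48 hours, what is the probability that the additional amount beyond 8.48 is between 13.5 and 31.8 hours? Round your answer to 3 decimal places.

The rate is λ = 1/16.3 = 0.0613497 per hour.
Memoryless: the residual past 8.48 is again Exp(λ).
P(13.5 < residual < 31.8) = e^(−λ·13.5) − e^(−λ·31.8) = 0.43683 − 0.14214 ≈ 0.295.

0.295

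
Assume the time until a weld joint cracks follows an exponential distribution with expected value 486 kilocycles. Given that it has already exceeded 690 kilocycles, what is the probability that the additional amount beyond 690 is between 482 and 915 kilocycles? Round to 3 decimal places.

The rate is λ = 1/486 = 0.00205761 per kilocycle.
Memoryless: the residual past 690 is again Exp(λ).
P(482 < residual < 915) = e^(−λ·482) − e^(−λ·915) = 0.37092 − 0.15218 ≈ 0.219.

0.219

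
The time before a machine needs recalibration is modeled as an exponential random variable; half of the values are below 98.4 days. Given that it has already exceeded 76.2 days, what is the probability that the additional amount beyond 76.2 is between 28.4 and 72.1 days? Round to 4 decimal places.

For an exponential, median = ln(2)/λ, so λ = ln 2 / 98.4 = 0.00704418 per day.
Memoryless: the residual past 76.2 is again Exp(λ).
P(28.4 < residual < 72.1) = e^(−λ·28.4) − e^(−λ·72.1) = 0.81869 − 0.60177 ≈ 0.2169.

0.2169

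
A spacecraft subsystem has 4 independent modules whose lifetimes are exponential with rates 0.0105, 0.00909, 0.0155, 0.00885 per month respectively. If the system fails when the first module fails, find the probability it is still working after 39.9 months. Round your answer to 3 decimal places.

The time to first failure is exponential with rate Σλ = 0.0105 + 0.00909 + 0.0155 + 0.00885 = 0.04394.
P(min > 39.9) = e^(−0.04394·39.9) = e^(−1.7532) ≈ 0.173.

0.173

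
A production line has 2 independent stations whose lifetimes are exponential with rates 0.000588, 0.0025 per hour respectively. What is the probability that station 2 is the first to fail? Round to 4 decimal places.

The time to first failure is exponential with rate Σλ = 0.000588 + 0.0025 = 0.003088.
P(station 2 first) = λ_2/Σλ = 0.0025/0.003088 ≈ 0.8096.

0.8096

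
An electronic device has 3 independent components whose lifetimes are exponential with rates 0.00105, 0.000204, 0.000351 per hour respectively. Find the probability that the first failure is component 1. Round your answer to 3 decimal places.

0.654

The time to first failure is exponential with rate Σλ = 0.00105 + 0.000204 + 0.000351 = 0.001605.
P(component 1 first) = λ_1/Σλ = 0.00105/0.001605 ≈ 0.654.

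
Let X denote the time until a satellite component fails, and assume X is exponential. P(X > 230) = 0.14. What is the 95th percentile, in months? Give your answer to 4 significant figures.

e^(−λ·230) = 0.14 ⇒ λ = −ln(0.14)/230 = 0.00854832.
95th percentile: 1 − e^(−λt) = 0.95, t = −ln(0.05)/λ = 350.447 months.

350.4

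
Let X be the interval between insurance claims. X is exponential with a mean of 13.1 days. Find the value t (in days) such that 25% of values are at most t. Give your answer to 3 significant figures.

3.77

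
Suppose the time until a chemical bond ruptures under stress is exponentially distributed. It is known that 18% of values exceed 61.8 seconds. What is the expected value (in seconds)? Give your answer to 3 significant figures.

36.0

e^(−λ·61.8) = 0.18 ⇒ λ = −ln(0.18)/61.8 = 0.0277475.
Mean = 1/λ = 36.0392 seconds.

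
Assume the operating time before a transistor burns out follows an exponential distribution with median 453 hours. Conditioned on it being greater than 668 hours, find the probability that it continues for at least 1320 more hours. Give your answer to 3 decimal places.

0.133

For an exponential, median = ln(2)/λ, so λ = ln 2 / 453 = 0.00153013 per hour.
By the memoryless property, P(X > 668+1320 | X > 668) = P(X > 1320).
P(X > 1320) = e^(−2.0198) ≈ 0.133.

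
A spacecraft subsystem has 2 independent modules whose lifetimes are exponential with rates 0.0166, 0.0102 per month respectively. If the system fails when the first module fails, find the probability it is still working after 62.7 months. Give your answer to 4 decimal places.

The time to first failure is exponential with rate Σλ = 0.0166 + 0.0102 = 0.0268.
P(min > 62.7) = e^(−0.0268·62.7) = e^(−1.6804) ≈ 0.1863.

0.1863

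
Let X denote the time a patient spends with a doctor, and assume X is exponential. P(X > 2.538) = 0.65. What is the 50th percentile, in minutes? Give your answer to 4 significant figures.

4.084

e^(−λ·2.538) = 0.65 ⇒ λ = −ln(0.65)/2.538 = 0.169733.
50th percentile: 1 − e^(−λt) = 0.5, t = −ln(0.5)/λ = 4.08374 minutes.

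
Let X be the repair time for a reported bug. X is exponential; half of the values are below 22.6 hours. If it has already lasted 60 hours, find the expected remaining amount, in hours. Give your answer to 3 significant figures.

32.6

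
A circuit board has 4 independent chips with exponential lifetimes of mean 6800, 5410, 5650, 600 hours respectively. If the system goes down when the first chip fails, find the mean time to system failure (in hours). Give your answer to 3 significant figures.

The first failure time is exponential with rate Σλ_i = 1/6800 + 1/5410 + 1/5650 + 1/600 = 0.00217556 per hour.
E[min] = 1/Σλ = 1/0.00217556 = 459.652 hours.

460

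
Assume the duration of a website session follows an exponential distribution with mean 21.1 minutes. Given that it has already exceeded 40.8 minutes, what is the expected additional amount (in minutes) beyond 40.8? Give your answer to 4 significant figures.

The rate is λ = 1/21.1 = 0.0473934 per minute.
By memorylessness, the remaining amount past any threshold is again Exp(λ) with mean 1/λ = 21.1 minutes.

21.10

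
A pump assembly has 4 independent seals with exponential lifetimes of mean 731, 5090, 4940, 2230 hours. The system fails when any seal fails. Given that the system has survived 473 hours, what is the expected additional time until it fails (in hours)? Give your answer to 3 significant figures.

First-failure rate Σλ = 1/731 + 1/5090 + 1/4940 + 1/2230 = 0.00221531.
By memorylessness the expected residual is 1/Σλ = 451.404 hours, regardless of the 473 already elapsed.

451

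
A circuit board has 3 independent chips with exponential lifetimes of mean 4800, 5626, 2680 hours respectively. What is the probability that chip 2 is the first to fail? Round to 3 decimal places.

0.234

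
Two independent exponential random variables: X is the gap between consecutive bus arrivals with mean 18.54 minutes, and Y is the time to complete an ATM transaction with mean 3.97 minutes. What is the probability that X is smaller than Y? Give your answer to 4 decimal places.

0.1764

λ_1 = 1/18.54 = 0.0539374, λ_2 = 1/3.97 = 0.251889.
For independent exponentials, P(X < Y) = λ_1/(λ_1+λ_2) = 0.0539374/0.305827 ≈ 0.1764.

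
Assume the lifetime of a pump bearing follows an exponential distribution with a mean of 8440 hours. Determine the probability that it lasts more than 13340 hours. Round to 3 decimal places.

0.206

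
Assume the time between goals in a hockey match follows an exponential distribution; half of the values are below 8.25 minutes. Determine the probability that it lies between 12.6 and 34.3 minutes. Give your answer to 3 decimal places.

0.291

For an exponential, median = ln(2)/λ, so λ = ln 2 / 8.25 = 0.0840178 per minute.
P(12.6 < X < 34.3) = e^(−λ·12.6) − e^(−λ·34.3) = 0.34693 − 0.05603 ≈ 0.291.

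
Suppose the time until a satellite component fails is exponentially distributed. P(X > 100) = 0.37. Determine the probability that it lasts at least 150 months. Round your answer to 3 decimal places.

e^(−λ·100) = 0.37 ⇒ λ = −ln(0.37)/100 = 0.00994252.
P(X > 150) = e^(−0.00994252·150) = e^(−1.4914) ≈ 0.225.

0.225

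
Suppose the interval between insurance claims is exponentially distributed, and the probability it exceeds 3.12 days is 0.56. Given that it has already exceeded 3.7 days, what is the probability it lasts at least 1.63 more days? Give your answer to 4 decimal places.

From e^(−λ·3.12) = 0.56, λ = −ln(0.56)/3.12 = 0.185839.
Memoryless: P(X > 3.7+1.63 | X > 3.7) = P(X > 1.63) = e^(−0.185839·1.63) ≈ 0.7387.

0.7387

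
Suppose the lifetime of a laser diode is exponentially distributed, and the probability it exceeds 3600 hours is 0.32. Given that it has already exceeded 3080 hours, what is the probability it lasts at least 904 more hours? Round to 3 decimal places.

From e^(−λ·3600) = 0.32, λ = −ln(0.32)/3600 = 0.00031651.
Memoryless: P(X > 3080+904 | X > 3080) = P(X > 904) = e^(−0.00031651·904) ≈ 0.751.

0.751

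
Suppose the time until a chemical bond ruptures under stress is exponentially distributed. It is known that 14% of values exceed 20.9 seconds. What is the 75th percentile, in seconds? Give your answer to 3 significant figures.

14.7

e^(−λ·20.9) = 0.14 ⇒ λ = −ln(0.14)/20.9 = 0.0940724.
75th percentile: 1 − e^(−λt) = 0.75, t = −ln(0.25)/λ = 14.7365 seconds.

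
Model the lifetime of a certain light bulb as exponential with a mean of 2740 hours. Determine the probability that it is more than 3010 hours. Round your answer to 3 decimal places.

0.333

The rate is λ = 1/2740 = 0.000364964 per hour.
P(X > 3010) = e^(−λ·3010) = e^(−1.0985) ≈ 0.333.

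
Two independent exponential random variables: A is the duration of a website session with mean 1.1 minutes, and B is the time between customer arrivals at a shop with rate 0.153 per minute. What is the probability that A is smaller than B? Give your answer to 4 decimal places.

λ_1 = 1/1.1 = 0.909091, λ_2 = 0.153.
For independent exponentials, P(A < B) = λ_1/(λ_1+λ_2) = 0.909091/1.06209 ≈ 0.8559.

0.8559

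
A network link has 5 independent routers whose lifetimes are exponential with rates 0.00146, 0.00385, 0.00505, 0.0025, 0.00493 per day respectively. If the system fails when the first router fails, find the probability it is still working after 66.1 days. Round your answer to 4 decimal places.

0.3085

The time to first failure is exponential with rate Σλ = 0.00146 + 0.00385 + 0.00505 + 0.0025 + 0.00493 = 0.01779.
P(min > 66.1) = e^(−0.01779·66.1) = e^(−1.1759) ≈ 0.3085.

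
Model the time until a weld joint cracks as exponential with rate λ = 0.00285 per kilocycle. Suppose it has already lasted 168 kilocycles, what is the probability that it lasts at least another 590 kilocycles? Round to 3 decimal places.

0.186

The exponential is memoryless, so the remaining time is again Exp(λ): the condition X > 168 is irrelevant.
P(X > 590) = e^(−1.6815) ≈ 0.186.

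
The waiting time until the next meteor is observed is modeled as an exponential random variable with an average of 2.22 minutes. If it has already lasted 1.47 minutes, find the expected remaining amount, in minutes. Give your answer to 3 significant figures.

The rate is λ = 1/2.22 = 0.45045 per minute.
By memorylessness, the remaining amount past any threshold is again Exp(λ) with mean 1/λ = 2.22 minutes.

2.22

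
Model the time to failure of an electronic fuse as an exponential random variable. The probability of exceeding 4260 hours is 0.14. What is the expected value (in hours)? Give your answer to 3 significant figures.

e^(−λ·4260) = 0.14 ⇒ λ = −ln(0.14)/4260 = 0.000461529.
Mean = 1/λ = 2166.71 hours.

2170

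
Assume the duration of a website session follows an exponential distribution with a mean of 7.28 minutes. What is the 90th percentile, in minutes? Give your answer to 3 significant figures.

The rate is λ = 1/7.28 = 0.137363 per minute.
Set 1 − e^(−λt) = 0.9, so t = −ln(0.1)/λ = 2.3026/0.137363 ≈ 16.7628 minutes.

16.8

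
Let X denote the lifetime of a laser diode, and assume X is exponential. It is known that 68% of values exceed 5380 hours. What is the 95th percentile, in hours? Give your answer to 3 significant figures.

e^(−λ·5380) = 0.68 ⇒ λ = −ln(0.68)/5380 = 0.0000716845.
95th percentile: 1 − e^(−λt) = 0.95, t = −ln(0.05)/λ = 41790.5 hours.

41800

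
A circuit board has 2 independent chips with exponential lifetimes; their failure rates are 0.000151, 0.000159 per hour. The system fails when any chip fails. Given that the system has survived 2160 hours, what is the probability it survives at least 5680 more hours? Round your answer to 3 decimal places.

0.172

Time to first failure ~ Exp(Σλ) with Σλ = 0.00031.
By memorylessness, P(T > 2160+5680 | T > 2160) = P(T > 5680) = e^(−0.00031·5680) ≈ 0.172.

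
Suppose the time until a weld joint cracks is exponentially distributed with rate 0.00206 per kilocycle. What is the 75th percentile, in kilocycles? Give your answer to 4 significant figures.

673.0

Set 1 − e^(−λt) = 0.75, so t = −ln(0.25)/λ = 1.3863/0.00206 ≈ 672.958 kilocycles.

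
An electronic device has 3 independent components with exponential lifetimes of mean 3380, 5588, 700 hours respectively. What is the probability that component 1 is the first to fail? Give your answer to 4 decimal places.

0.1554

Rates: λ_i = 1/mean_i → 0.000295858, 0.000178955, 0.00142857; Σλ = 0.00190338.
P(component 1 first) = λ_1/Σλ = 0.000295858/0.00190338 ≈ 0.1554.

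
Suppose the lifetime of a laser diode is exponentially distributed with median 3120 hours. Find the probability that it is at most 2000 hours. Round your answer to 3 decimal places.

For an exponential, median = ln(2)/λ, so λ = ln 2 / 3120 = 0.000222163 per hour.
P(X ≤ 2000) = 1 − e^(−λ·2000) = 1 − e^(−0.44433) ≈ 0.359.

0.359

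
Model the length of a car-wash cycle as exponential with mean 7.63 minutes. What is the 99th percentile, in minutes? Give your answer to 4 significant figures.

35.14

The rate is λ = 1/7.63 = 0.131062 per minute.
Set 1 − e^(−λt) = 0.99, so t = −ln(0.01)/λ = 4.6052/0.131062 ≈ 35.1374 minutes.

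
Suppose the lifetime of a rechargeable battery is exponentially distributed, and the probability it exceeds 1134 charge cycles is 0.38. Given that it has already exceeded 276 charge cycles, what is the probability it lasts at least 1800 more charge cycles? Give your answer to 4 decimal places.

From e^(−λ·1134) = 0.38, λ = −ln(0.38)/1134 = 0.000853249.
Memoryless: P(X > 276+1800 | X > 276) = P(X > 1800) = e^(−0.000853249·1800) ≈ 0.2153.

0.2153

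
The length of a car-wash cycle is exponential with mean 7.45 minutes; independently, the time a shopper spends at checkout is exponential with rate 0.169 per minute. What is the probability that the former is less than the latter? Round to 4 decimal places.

0.4427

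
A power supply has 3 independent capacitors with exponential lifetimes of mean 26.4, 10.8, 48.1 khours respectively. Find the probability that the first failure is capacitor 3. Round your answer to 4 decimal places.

0.1374

Rates: λ_i = 1/mean_i → 0.0378788, 0.0925926, 0.02079; Σλ = 0.151261.
P(capacitor 3 first) = λ_3/Σλ = 0.02079/0.151261 ≈ 0.1374.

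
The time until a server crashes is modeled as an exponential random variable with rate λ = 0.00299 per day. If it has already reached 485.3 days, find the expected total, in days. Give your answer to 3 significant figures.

By memorylessness, E[X | X > 485.3] = 485.3 + 1/λ = 485.3 + 334.448 = 819.748 days.

820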